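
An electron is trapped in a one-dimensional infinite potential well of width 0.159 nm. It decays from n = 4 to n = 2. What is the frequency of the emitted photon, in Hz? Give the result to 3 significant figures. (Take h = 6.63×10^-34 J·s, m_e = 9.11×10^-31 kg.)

f = 4.32×10^16 Hz

E_1 = h²/(8m_eL²) = 2.386×10^-18 J and ΔE = (4² − 2²)E_1 = 2.863×10^-17 J.
f = ΔE/h = 2.863×10^-17/6.63×10^-34 = 4.32×10^16 Hz.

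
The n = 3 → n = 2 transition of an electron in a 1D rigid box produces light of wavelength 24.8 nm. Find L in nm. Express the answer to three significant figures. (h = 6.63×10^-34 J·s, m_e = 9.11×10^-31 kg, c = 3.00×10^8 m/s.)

The photon carries ΔE = hc/λ = 6.63×10^-34·3.00×10^8/2.48×10^-8 m = 8.020×10^-18 J.
Since ΔE = (3² − 2²)E_1, E_1 = 1.604×10^-18 J, and L = h/√(8m_eE_1) = 1.94×10^-10 m = 0.194 nm.

L = 0.194 nm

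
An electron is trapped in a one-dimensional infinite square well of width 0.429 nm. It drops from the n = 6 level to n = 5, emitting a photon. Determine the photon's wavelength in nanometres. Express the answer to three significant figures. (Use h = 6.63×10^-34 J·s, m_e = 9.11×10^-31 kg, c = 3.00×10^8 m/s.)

E_1 = h²/(8m_eL²) = 3.277×10^-19 J, so ΔE = (6² − 5²)E_1 = 3.605×10^-18 J.
λ = hc/ΔE = (6.63×10^-34·3.00×10^8)/3.605×10^-18 = 5.52×10^-8 m = 55.2 nm.

λ = 55.2 nm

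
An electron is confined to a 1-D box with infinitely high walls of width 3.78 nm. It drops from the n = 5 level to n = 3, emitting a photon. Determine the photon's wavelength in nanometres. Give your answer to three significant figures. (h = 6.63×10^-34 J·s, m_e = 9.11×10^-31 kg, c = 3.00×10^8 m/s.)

E_1 = h²/(8m_eL²) = 4.221×10^-21 J, so ΔE = (5² − 3²)E_1 = 6.754×10^-20 J.
λ = hc/ΔE = (6.63×10^-34·3.00×10^8)/6.754×10^-20 = 2.94×10^-6 m = 2.94×10^3 nm.

λ = 2.94×10^3 nm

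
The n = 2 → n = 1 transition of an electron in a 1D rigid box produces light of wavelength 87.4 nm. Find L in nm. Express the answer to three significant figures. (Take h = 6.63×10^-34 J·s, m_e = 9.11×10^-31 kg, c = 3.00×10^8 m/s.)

The photon carries ΔE = hc/λ = 6.63×10^-34·3.00×10^8/8.74×10^-8 m = 2.276×10^-18 J.
Since ΔE = (2² − 1²)E_1, E_1 = 7.587×10^-19 J, and L = h/√(8m_eE_1) = 2.82×10^-10 m = 0.282 nm.

L = 0.282 nm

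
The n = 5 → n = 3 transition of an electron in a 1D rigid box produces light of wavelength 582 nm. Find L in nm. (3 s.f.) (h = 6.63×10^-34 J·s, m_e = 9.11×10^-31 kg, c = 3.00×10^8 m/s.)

L = 1.68 nm

The photon carries ΔE = hc/λ = 6.63×10^-34·3.00×10^8/5.82×10^-7 m = 3.418×10^-19 J.
Since ΔE = (5² − 3²)E_1, E_1 = 2.136×10^-20 J, and L = h/√(8m_eE_1) = 1.68×10^-9 m = 1.68 nm.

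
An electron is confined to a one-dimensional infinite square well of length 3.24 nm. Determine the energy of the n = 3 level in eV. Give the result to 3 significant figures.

E_3 = 0.322 eV

For an infinite well E_n = n²h²/(8m_eL²), so E_1 = h²/(8m_eL²) = (6.626×10^-34)²/(8·9.109×10^-31·(3.24×10^-9 m)²) = 5.739×10^-21 J.
Then E_3 = 3²·E_1 = 9·5.739×10^-21 J = 5.165×10^-20 J.
Converting, E_3 = 5.165×10^-20 J / (1.602×10^-19 J/eV) = 0.322 eV.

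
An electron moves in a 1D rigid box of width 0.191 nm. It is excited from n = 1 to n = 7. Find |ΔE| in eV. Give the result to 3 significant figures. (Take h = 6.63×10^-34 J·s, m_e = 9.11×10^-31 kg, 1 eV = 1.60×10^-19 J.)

E_1 = h²/(8m_eL²) = 1.653×10^-18 J.
|ΔE| = |1² − 7²|·E_1 = 48·1.653×10^-18 J = 7.934×10^-17 J = 496 eV.

|ΔE| = 496 eV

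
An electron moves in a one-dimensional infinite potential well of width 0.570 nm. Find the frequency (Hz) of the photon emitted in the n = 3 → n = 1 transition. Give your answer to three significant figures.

f = 2.24×10^15 Hz

E_1 = h²/(8m_eL²) = 1.854×10^-19 J and ΔE = (3² − 1²)E_1 = 1.483×10^-18 J.
f = ΔE/h = 1.483×10^-18/6.626×10^-34 = 2.24×10^15 Hz.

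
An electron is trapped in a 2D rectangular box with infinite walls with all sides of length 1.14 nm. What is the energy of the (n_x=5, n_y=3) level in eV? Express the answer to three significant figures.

E = 9.84 eV

For a 2D rectangular well E = (h²/8m_e)·Σ n_i²/L_i² = (6.626×10^-34)²/(8·9.109×10^-31) · [5²/(1.14 nm)² + 3²/(1.14 nm)²].
Evaluating gives E = 1.576×10^-18 J = 9.84 eV.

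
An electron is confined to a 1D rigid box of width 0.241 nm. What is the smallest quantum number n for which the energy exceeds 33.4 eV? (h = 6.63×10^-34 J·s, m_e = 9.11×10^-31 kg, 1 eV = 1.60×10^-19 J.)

E_1 = h²/(8m_eL²) = 1.038×10^-18 J = 6.487 eV.
Need n² > 33.4/6.487 = 5.149, i.e. n > 2.269.
The smallest integer satisfying this is n = 3.

n = 3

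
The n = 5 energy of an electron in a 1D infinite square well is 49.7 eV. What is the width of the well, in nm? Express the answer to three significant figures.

L = 0.435 nm

From E_n = n²h²/(8m_eL²), L = n·h/√(8m_eE_n).
E_5 = 49.7 eV = 7.962×10^-18 J, so L = 5·6.626×10^-34/√(8·9.109×10^-31·7.962×10^-18) = 4.35×10^-10 m = 0.435 nm.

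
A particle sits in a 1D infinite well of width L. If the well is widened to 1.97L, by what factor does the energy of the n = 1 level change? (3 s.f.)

0.258

E_n ∝ 1/L², so the energy scales by 1/1.97² = 0.258.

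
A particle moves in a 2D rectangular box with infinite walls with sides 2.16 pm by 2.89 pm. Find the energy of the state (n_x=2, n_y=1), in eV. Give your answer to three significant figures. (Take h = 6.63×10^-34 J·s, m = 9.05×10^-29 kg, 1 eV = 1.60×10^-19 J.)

E = 3.71×10^3 eV

For a 2D rectangular well E = (h²/8m)·Σ n_i²/L_i² = (6.63×10^-34)²/(8·9.05×10^-29) · [2²/(2.16 pm)² + 1²/(2.89 pm)²].
Evaluating gives E = 5.932×10^-16 J = 3.71×10^3 eV.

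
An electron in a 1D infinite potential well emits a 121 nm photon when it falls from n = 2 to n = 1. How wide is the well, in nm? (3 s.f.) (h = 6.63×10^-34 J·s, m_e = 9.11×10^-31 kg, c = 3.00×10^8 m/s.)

The photon carries ΔE = hc/λ = 6.63×10^-34·3.00×10^8/1.21×10^-7 m = 1.644×10^-18 J.
Since ΔE = (2² − 1²)E_1, E_1 = 5.480×10^-19 J, and L = h/√(8m_eE_1) = 3.32×10^-10 m = 0.332 nm.

L = 0.332 nm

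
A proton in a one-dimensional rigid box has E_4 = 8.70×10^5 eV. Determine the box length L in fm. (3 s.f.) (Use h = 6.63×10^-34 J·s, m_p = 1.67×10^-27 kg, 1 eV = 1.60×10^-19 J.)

From E_n = n²h²/(8m_pL²), L = n·h/√(8m_pE_n).
E_4 = 8.70×10^5 eV = 1.392×10^-13 J, so L = 4·6.63×10^-34/√(8·1.67×10^-27·1.392×10^-13) = 6.15×10^-14 m = 61.5 fm.

L = 61.5 fm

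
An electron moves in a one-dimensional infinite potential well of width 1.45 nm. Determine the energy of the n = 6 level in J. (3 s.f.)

For an infinite well E_n = n²h²/(8m_eL²), so E_1 = h²/(8m_eL²) = (6.626×10^-34)²/(8·9.109×10^-31·(1.45×10^-9 m)²) = 2.866×10^-20 J.
Then E_6 = 6²·E_1 = 36·2.866×10^-20 J = 1.03×10^-18 J.

E_6 = 1.03×10^-18 J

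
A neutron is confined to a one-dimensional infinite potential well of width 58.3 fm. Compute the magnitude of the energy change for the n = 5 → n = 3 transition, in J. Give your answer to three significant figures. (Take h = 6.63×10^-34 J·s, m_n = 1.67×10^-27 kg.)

|ΔE| = 1.55×10^-13 J

E_1 = h²/(8m_nL²) = 9.680×10^-15 J.
|ΔE| = |5² − 3²|·E_1 = 16·9.680×10^-15 J = 1.55×10^-13 J.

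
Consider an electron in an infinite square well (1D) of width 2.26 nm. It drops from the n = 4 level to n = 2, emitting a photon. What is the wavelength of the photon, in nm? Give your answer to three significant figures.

λ = 1.40×10^3 nm

E_1 = h²/(8m_eL²) = 1.180×10^-20 J, so ΔE = (4² − 2²)E_1 = 1.416×10^-19 J.
λ = hc/ΔE = (6.626×10^-34·2.998×10^8)/1.416×10^-19 = 1.40×10^-6 m = 1.40×10^3 nm.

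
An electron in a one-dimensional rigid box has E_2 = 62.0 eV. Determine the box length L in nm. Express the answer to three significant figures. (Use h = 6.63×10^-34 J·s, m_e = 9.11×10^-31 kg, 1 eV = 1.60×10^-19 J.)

L = 0.156 nm

From E_n = n²h²/(8m_eL²), L = n·h/√(8m_eE_n).
E_2 = 62.0 eV = 9.920×10^-18 J, so L = 2·6.63×10^-34/√(8·9.11×10^-31·9.920×10^-18) = 1.56×10^-10 m = 0.156 nm.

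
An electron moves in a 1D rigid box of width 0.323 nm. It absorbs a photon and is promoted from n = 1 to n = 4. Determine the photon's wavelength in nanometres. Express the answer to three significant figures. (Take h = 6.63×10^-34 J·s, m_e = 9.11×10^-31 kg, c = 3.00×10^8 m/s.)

E_1 = h²/(8m_eL²) = 5.781×10^-19 J, so ΔE = (4² − 1²)E_1 = 8.672×10^-18 J.
λ = hc/ΔE = (6.63×10^-34·3.00×10^8)/8.672×10^-18 = 2.29×10^-8 m = 22.9 nm.

λ = 22.9 nm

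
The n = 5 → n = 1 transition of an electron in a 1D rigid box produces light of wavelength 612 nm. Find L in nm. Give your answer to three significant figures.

The photon carries ΔE = hc/λ = 6.626×10^-34·2.998×10^8/6.12×10^-7 m = 3.246×10^-19 J.
Since ΔE = (5² − 1²)E_1, E_1 = 1.352×10^-20 J, and L = h/√(8m_eE_1) = 2.11×10^-9 m = 2.11 nm.

L = 2.11 nm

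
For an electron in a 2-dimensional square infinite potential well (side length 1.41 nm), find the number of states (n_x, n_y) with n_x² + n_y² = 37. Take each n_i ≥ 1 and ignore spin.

The level has n_x² + n_y² = 37. The ordered positive-integer solutions are (1, 6), (6, 1).
That gives 2 states.

degeneracy = 2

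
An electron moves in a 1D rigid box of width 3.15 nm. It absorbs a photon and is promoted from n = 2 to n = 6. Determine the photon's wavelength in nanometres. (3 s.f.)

λ = 1.02×10^3 nm

E_1 = h²/(8m_eL²) = 6.072×10^-21 J, so ΔE = (6² − 2²)E_1 = 1.943×10^-19 J.
λ = hc/ΔE = (6.626×10^-34·2.998×10^8)/1.943×10^-19 = 1.02×10^-6 m = 1.02×10^3 nm.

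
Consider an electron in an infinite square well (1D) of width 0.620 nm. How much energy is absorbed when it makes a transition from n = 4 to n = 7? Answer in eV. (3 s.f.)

|ΔE| = 32.3 eV

E_1 = h²/(8m_eL²) = 1.567×10^-19 J.
|ΔE| = |4² − 7²|·E_1 = 33·1.567×10^-19 J = 5.171×10^-18 J = 32.3 eV.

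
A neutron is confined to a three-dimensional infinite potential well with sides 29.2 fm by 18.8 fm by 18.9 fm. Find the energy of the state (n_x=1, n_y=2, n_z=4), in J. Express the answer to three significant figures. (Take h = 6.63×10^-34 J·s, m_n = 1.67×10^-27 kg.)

For a 3D rectangular well E = (h²/8m_n)·Σ n_i²/L_i² = (6.63×10^-34)²/(8·1.67×10^-27) · [1²/(29.2 fm)² + 2²/(18.8 fm)² + 4²/(18.9 fm)²].
Evaluating gives E = 1.88×10^-12 J.

E = 1.88×10^-12 J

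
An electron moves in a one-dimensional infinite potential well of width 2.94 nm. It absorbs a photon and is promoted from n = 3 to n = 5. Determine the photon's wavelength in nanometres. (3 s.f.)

λ = 1.78×10^3 nm

E_1 = h²/(8m_eL²) = 6.970×10^-21 J, so ΔE = (5² − 3²)E_1 = 1.115×10^-19 J.
λ = hc/ΔE = (6.626×10^-34·2.998×10^8)/1.115×10^-19 = 1.78×10^-6 m = 1.78×10^3 nm.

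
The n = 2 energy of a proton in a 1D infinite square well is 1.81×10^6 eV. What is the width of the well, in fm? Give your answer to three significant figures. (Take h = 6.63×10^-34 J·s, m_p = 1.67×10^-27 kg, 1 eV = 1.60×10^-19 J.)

From E_n = n²h²/(8m_pL²), L = n·h/√(8m_pE_n).
E_2 = 1.81×10^6 eV = 2.896×10^-13 J, so L = 2·6.63×10^-34/√(8·1.67×10^-27·2.896×10^-13) = 2.13×10^-14 m = 21.3 fm.

L = 21.3 fm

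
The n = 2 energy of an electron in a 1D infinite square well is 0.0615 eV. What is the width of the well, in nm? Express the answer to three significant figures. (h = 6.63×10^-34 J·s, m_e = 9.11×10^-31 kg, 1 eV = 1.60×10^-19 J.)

L = 4.95 nm

From E_n = n²h²/(8m_eL²), L = n·h/√(8m_eE_n).
E_2 = 0.0615 eV = 9.840×10^-21 J, so L = 2·6.63×10^-34/√(8·9.11×10^-31·9.840×10^-21) = 4.95×10^-9 m = 4.95 nm.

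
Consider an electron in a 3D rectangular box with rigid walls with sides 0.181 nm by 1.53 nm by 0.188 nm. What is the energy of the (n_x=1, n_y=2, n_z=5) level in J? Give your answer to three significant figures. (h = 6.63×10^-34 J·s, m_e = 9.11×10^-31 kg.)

For a 3D rectangular well E = (h²/8m_e)·Σ n_i²/L_i² = (6.63×10^-34)²/(8·9.11×10^-31) · [1²/(0.181 nm)² + 2²/(1.53 nm)² + 5²/(0.188 nm)²].
Evaluating gives E = 4.46×10^-17 J.

E = 4.46×10^-17 J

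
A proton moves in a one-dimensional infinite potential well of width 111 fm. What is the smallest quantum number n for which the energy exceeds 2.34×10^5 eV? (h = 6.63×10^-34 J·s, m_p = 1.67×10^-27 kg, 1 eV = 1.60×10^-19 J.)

n = 4

E_1 = h²/(8m_pL²) = 2.670×10^-15 J = 1.669×10^4 eV.
Need n² > 2.34×10^5/1.669×10^4 = 14.02, i.e. n > 3.744.
The smallest integer satisfying this is n = 4.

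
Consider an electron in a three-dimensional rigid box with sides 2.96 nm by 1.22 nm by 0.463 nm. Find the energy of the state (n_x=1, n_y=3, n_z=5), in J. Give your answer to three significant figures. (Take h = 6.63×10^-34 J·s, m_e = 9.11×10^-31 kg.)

For a 3D rectangular well E = (h²/8m_e)·Σ n_i²/L_i² = (6.63×10^-34)²/(8·9.11×10^-31) · [1²/(2.96 nm)² + 3²/(1.22 nm)² + 5²/(0.463 nm)²].
Evaluating gives E = 7.41×10^-18 J.

E = 7.41×10^-18 J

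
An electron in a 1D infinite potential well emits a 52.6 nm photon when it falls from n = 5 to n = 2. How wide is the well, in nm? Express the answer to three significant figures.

The photon carries ΔE = hc/λ = 6.626×10^-34·2.998×10^8/5.26×10^-8 m = 3.777×10^-18 J.
Since ΔE = (5² − 2²)E_1, E_1 = 1.799×10^-19 J, and L = h/√(8m_eE_1) = 5.79×10^-10 m = 0.579 nm.

L = 0.579 nm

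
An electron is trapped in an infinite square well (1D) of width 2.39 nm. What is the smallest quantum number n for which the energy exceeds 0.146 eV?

n = 2

E_1 = h²/(8m_eL²) = 1.055×10^-20 J = 0.06586 eV.
Need n² > 0.146/0.06586 = 2.217, i.e. n > 1.489.
The smallest integer satisfying this is n = 2.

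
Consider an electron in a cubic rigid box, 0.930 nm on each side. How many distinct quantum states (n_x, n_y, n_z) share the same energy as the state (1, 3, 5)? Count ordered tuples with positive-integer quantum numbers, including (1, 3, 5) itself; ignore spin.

degeneracy = 6

The level has n_x² + n_y² + n_z² = 35. The ordered positive-integer solutions are (1, 3, 5), (1, 5, 3), (3, 1, 5), (3, 5, 1), (5, 1, 3), (5, 3, 1).
That gives 6 states.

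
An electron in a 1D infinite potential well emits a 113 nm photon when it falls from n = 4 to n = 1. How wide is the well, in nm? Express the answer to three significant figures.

The photon carries ΔE = hc/λ = 6.626×10^-34·2.998×10^8/1.13×10^-7 m = 1.758×10^-18 J.
Since ΔE = (4² − 1²)E_1, E_1 = 1.172×10^-19 J, and L = h/√(8m_eE_1) = 7.17×10^-10 m = 0.717 nm.

L = 0.717 nm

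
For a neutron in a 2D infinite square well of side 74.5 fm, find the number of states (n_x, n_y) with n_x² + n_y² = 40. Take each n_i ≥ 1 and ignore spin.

degeneracy = 2

The level has n_x² + n_y² = 40. The ordered positive-integer solutions are (2, 6), (6, 2).
That gives 2 states.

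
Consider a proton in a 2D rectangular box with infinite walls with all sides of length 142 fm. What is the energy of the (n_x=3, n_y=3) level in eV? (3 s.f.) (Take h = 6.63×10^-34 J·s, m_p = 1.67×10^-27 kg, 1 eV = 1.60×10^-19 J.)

E = 1.84×10^5 eV

For a 2D rectangular well E = (h²/8m_p)·Σ n_i²/L_i² = (6.63×10^-34)²/(8·1.67×10^-27) · [3²/(142 fm)² + 3²/(142 fm)²].
Evaluating gives E = 2.937×10^-14 J = 1.84×10^5 eV.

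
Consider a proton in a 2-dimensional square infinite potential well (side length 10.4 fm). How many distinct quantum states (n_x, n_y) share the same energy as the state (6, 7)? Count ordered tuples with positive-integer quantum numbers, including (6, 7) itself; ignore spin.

degeneracy = 4

The level has n_x² + n_y² = 85. The ordered positive-integer solutions are (2, 9), (6, 7), (7, 6), (9, 2).
That gives 4 states.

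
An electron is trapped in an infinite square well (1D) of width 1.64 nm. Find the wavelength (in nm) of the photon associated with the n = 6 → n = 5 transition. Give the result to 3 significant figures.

λ = 806 nm

E_1 = h²/(8m_eL²) = 2.240×10^-20 J, so ΔE = (6² − 5²)E_1 = 2.464×10^-19 J.
λ = hc/ΔE = (6.626×10^-34·2.998×10^8)/2.464×10^-19 = 8.06×10^-7 m = 806 nm.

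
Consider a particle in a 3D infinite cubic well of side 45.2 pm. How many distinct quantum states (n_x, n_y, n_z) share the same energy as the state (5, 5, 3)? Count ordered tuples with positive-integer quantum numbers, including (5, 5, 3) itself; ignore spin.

The level has n_x² + n_y² + n_z² = 59. The ordered positive-integer solutions are (1, 3, 7), (1, 7, 3), (3, 1, 7), (3, 5, 5), (3, 7, 1), (5, 3, 5), (5, 5, 3), (7, 1, 3), (7, 3, 1).
That gives 9 states.

degeneracy = 9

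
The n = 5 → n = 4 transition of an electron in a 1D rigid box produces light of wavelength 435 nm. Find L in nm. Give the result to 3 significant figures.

L = 1.09 nm

The photon carries ΔE = hc/λ = 6.626×10^-34·2.998×10^8/4.35×10^-7 m = 4.567×10^-19 J.
Since ΔE = (5² − 4²)E_1, E_1 = 5.074×10^-20 J, and L = h/√(8m_eE_1) = 1.09×10^-9 m = 1.09 nm.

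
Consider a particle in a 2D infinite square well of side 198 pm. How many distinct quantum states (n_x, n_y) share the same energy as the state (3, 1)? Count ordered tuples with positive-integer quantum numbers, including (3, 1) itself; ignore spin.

degeneracy = 2

The level has n_x² + n_y² = 10. The ordered positive-integer solutions are (1, 3), (3, 1).
That gives 2 states.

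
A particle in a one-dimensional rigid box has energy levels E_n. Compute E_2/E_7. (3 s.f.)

0.0816

E_n ∝ n², so E_2/E_7 = 2²/7² = 4/49 = 0.0816.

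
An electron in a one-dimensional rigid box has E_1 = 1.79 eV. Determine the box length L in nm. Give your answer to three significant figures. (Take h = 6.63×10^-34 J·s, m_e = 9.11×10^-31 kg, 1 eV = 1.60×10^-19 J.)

From E_n = n²h²/(8m_eL²), L = n·h/√(8m_eE_n).
E_1 = 1.79 eV = 2.864×10^-19 J, so L = 1·6.63×10^-34/√(8·9.11×10^-31·2.864×10^-19) = 4.59×10^-10 m = 0.459 nm.

L = 0.459 nm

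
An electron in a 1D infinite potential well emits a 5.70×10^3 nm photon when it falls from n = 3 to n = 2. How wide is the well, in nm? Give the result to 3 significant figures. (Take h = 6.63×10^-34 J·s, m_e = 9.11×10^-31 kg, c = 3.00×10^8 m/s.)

The photon carries ΔE = hc/λ = 6.63×10^-34·3.00×10^8/5.70×10^-6 m = 3.489×10^-20 J.
Since ΔE = (3² − 2²)E_1, E_1 = 6.978×10^-21 J, and L = h/√(8m_eE_1) = 2.94×10^-9 m = 2.94 nm.

L = 2.94 nm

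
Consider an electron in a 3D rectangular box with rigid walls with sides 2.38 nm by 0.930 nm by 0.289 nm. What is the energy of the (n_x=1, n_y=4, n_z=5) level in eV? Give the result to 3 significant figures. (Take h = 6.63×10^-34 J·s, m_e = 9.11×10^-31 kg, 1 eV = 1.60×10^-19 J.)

For a 3D rectangular well E = (h²/8m_e)·Σ n_i²/L_i² = (6.63×10^-34)²/(8·9.11×10^-31) · [1²/(2.38 nm)² + 4²/(0.930 nm)² + 5²/(0.289 nm)²].
Evaluating gives E = 1.918×10^-17 J = 120 eV.

E = 120 eV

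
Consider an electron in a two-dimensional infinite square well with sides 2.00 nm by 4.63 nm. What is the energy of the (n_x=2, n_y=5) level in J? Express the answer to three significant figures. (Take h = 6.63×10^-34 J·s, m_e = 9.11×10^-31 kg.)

For a 2D rectangular well E = (h²/8m_e)·Σ n_i²/L_i² = (6.63×10^-34)²/(8·9.11×10^-31) · [2²/(2.00 nm)² + 5²/(4.63 nm)²].
Evaluating gives E = 1.31×10^-19 J.

E = 1.31×10^-19 J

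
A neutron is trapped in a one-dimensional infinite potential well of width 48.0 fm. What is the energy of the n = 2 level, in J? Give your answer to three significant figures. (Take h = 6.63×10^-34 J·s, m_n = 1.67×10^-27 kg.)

E_2 = 5.71×10^-14 J

For an infinite well E_n = n²h²/(8m_nL²), so E_1 = h²/(8m_nL²) = (6.63×10^-34)²/(8·1.67×10^-27·(4.80×10^-14 m)²) = 1.428×10^-14 J.
Then E_2 = 2²·E_1 = 4·1.428×10^-14 J = 5.71×10^-14 J.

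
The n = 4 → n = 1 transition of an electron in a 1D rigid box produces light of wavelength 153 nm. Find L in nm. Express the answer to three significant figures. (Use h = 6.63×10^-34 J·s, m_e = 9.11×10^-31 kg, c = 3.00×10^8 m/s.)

The photon carries ΔE = hc/λ = 6.63×10^-34·3.00×10^8/1.53×10^-7 m = 1.300×10^-18 J.
Since ΔE = (4² − 1²)E_1, E_1 = 8.667×10^-20 J, and L = h/√(8m_eE_1) = 8.34×10^-10 m = 0.834 nm.

L = 0.834 nm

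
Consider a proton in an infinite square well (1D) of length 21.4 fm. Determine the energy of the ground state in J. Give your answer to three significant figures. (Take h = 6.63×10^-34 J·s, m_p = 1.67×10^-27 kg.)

For an infinite well E_n = n²h²/(8m_pL²), so E_1 = h²/(8m_pL²) = (6.63×10^-34)²/(8·1.67×10^-27·(2.14×10^-14 m)²) = 7.184×10^-14 J.

E_1 = 7.18×10^-14 J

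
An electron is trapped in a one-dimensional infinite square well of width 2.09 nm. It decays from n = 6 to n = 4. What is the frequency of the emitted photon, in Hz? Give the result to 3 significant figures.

f = 4.16×10^14 Hz

E_1 = h²/(8m_eL²) = 1.379×10^-20 J and ΔE = (6² − 4²)E_1 = 2.758×10^-19 J.
f = ΔE/h = 2.758×10^-19/6.626×10^-34 = 4.16×10^14 Hz.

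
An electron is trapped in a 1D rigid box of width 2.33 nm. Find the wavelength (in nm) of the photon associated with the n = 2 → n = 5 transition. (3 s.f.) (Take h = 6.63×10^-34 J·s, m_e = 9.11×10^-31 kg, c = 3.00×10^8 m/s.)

E_1 = h²/(8m_eL²) = 1.111×10^-20 J, so ΔE = (5² − 2²)E_1 = 2.333×10^-19 J.
λ = hc/ΔE = (6.63×10^-34·3.00×10^8)/2.333×10^-19 = 8.53×10^-7 m = 853 nm.

λ = 853 nm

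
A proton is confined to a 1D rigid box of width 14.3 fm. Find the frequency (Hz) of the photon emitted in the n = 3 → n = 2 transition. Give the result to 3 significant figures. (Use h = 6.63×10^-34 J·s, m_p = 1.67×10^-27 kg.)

f = 1.21×10^21 Hz

E_1 = h²/(8m_pL²) = 1.609×10^-13 J and ΔE = (3² − 2²)E_1 = 8.045×10^-13 J.
f = ΔE/h = 8.045×10^-13/6.63×10^-34 = 1.21×10^21 Hz.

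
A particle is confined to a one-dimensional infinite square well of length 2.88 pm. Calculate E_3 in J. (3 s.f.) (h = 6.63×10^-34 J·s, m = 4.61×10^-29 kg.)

For an infinite well E_n = n²h²/(8mL²), so E_1 = h²/(8mL²) = (6.63×10^-34)²/(8·4.61×10^-29·(2.88×10^-12 m)²) = 1.437×10^-16 J.
Then E_3 = 3²·E_1 = 9·1.437×10^-16 J = 1.29×10^-15 J.

E_3 = 1.29×10^-15 J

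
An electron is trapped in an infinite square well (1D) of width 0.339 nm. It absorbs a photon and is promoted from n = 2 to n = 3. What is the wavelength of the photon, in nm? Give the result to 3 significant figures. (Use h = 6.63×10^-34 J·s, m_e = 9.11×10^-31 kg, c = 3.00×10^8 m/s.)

E_1 = h²/(8m_eL²) = 5.248×10^-19 J, so ΔE = (3² − 2²)E_1 = 2.624×10^-18 J.
λ = hc/ΔE = (6.63×10^-34·3.00×10^8)/2.624×10^-18 = 7.58×10^-8 m = 75.8 nm.

λ = 75.8 nm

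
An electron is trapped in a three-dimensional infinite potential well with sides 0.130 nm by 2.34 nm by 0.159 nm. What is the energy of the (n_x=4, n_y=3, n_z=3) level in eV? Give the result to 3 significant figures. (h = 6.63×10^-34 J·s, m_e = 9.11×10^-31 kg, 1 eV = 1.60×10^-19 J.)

E = 492 eV

For a 3D rectangular well E = (h²/8m_e)·Σ n_i²/L_i² = (6.63×10^-34)²/(8·9.11×10^-31) · [4²/(0.130 nm)² + 3²/(2.34 nm)² + 3²/(0.159 nm)²].
Evaluating gives E = 7.867×10^-17 J = 492 eV.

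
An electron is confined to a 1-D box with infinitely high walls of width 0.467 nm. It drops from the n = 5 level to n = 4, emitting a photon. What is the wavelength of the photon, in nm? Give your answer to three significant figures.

E_1 = h²/(8m_eL²) = 2.763×10^-19 J, so ΔE = (5² − 4²)E_1 = 2.487×10^-18 J.
λ = hc/ΔE = (6.626×10^-34·2.998×10^8)/2.487×10^-18 = 7.99×10^-8 m = 79.9 nm.

λ = 79.9 nm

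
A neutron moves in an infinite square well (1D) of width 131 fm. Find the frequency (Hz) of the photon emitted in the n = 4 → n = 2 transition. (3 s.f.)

E_1 = h²/(8m_nL²) = 1.909×10^-15 J and ΔE = (4² − 2²)E_1 = 2.291×10^-14 J.
f = ΔE/h = 2.291×10^-14/6.626×10^-34 = 3.46×10^19 Hz.

f = 3.46×10^19 Hz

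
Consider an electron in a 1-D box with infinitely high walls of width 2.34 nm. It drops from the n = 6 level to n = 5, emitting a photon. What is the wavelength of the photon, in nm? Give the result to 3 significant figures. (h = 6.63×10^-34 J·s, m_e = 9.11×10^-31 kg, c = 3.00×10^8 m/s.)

λ = 1.64×10^3 nm

E_1 = h²/(8m_eL²) = 1.102×10^-20 J, so ΔE = (6² − 5²)E_1 = 1.212×10^-19 J.
λ = hc/ΔE = (6.63×10^-34·3.00×10^8)/1.212×10^-19 = 1.64×10^-6 m = 1.64×10^3 nm.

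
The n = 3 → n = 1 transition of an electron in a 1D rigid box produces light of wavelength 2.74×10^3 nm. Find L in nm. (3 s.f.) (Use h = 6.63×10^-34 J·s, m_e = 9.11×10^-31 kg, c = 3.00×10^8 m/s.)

The photon carries ΔE = hc/λ = 6.63×10^-34·3.00×10^8/2.74×10^-6 m = 7.259×10^-20 J.
Since ΔE = (3² − 1²)E_1, E_1 = 9.074×10^-21 J, and L = h/√(8m_eE_1) = 2.58×10^-9 m = 2.58 nm.

L = 2.58 nm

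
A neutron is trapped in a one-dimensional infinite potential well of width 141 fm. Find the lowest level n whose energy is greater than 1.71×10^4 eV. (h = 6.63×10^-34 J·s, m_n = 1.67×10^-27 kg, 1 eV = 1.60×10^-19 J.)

E_1 = h²/(8m_nL²) = 1.655×10^-15 J = 1.034×10^4 eV.
Need n² > 1.71×10^4/1.034×10^4 = 1.654, i.e. n > 1.286.
The smallest integer satisfying this is n = 2.

n = 2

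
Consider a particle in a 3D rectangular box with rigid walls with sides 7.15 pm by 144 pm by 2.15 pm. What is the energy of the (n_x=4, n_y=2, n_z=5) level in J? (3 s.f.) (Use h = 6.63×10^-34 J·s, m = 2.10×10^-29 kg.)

E = 1.50×10^-14 J

For a 3D rectangular well E = (h²/8m)·Σ n_i²/L_i² = (6.63×10^-34)²/(8·2.10×10^-29) · [4²/(7.15 pm)² + 2²/(144 pm)² + 5²/(2.15 pm)²].
Evaluating gives E = 1.50×10^-14 J.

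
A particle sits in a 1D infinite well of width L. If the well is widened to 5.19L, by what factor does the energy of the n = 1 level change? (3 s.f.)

0.0371

E_n ∝ 1/L², so the energy scales by 1/5.19² = 0.0371.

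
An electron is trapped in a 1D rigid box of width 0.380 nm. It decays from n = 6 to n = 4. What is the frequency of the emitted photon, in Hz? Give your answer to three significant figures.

f = 1.26×10^16 Hz

E_1 = h²/(8m_eL²) = 4.172×10^-19 J and ΔE = (6² − 4²)E_1 = 8.344×10^-18 J.
f = ΔE/h = 8.344×10^-18/6.626×10^-34 = 1.26×10^16 Hz.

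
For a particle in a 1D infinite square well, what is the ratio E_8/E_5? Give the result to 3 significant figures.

2.56

E_n ∝ n², so E_8/E_5 = 8²/5² = 64/25 = 2.56.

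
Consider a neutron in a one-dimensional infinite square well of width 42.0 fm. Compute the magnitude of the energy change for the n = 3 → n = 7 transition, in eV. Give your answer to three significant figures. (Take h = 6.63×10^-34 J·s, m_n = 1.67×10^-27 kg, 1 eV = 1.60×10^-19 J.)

|ΔE| = 4.66×10^6 eV

E_1 = h²/(8m_nL²) = 1.865×10^-14 J.
|ΔE| = |3² − 7²|·E_1 = 40·1.865×10^-14 J = 7.460×10^-13 J = 4.66×10^6 eV.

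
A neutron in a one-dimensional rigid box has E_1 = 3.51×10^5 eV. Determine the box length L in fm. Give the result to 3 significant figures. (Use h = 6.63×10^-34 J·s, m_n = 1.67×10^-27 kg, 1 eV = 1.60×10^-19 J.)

From E_n = n²h²/(8m_nL²), L = n·h/√(8m_nE_n).
E_1 = 3.51×10^5 eV = 5.616×10^-14 J, so L = 1·6.63×10^-34/√(8·1.67×10^-27·5.616×10^-14) = 2.42×10^-14 m = 24.2 fm.

L = 24.2 fm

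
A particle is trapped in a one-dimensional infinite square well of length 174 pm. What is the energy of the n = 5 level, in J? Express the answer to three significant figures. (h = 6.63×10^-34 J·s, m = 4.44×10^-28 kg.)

E_5 = 1.02×10^-19 J

For an infinite well E_n = n²h²/(8mL²), so E_1 = h²/(8mL²) = (6.63×10^-34)²/(8·4.44×10^-28·(1.74×10^-10 m)²) = 4.087×10^-21 J.
Then E_5 = 5²·E_1 = 25·4.087×10^-21 J = 1.02×10^-19 J.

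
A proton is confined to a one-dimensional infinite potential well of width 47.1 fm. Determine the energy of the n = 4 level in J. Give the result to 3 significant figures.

For an infinite well E_n = n²h²/(8m_pL²), so E_1 = h²/(8m_pL²) = (6.626×10^-34)²/(8·1.673×10^-27·(4.71×10^-14 m)²) = 1.479×10^-14 J.
Then E_4 = 4²·E_1 = 16·1.479×10^-14 J = 2.37×10^-13 J.

E_4 = 2.37×10^-13 J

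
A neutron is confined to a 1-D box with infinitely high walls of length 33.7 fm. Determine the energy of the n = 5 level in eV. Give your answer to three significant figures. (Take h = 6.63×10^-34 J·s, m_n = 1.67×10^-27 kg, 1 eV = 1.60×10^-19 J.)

E_5 = 4.53×10^6 eV

For an infinite well E_n = n²h²/(8m_nL²), so E_1 = h²/(8m_nL²) = (6.63×10^-34)²/(8·1.67×10^-27·(3.37×10^-14 m)²) = 2.897×10^-14 J.
Then E_5 = 5²·E_1 = 25·2.897×10^-14 J = 7.243×10^-13 J.
Converting, E_5 = 7.243×10^-13 J / (1.60×10^-19 J/eV) = 4.53×10^6 eV.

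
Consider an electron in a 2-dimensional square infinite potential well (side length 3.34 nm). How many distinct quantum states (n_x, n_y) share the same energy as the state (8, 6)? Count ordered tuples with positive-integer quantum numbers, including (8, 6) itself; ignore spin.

degeneracy = 2

The level has n_x² + n_y² = 100. The ordered positive-integer solutions are (6, 8), (8, 6).
That gives 2 states.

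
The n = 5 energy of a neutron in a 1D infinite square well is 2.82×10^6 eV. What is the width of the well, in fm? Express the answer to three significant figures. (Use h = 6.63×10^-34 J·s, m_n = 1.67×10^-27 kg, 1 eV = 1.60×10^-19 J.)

L = 42.7 fm

From E_n = n²h²/(8m_nL²), L = n·h/√(8m_nE_n).
E_5 = 2.82×10^6 eV = 4.512×10^-13 J, so L = 5·6.63×10^-34/√(8·1.67×10^-27·4.512×10^-13) = 4.27×10^-14 m = 42.7 fm.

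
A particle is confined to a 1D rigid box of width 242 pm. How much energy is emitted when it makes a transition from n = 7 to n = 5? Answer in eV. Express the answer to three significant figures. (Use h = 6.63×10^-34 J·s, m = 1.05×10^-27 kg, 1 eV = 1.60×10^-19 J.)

E_1 = h²/(8mL²) = 8.935×10^-22 J.
|ΔE| = |7² − 5²|·E_1 = 24·8.935×10^-22 J = 2.144×10^-20 J = 0.134 eV.

|ΔE| = 0.134 eV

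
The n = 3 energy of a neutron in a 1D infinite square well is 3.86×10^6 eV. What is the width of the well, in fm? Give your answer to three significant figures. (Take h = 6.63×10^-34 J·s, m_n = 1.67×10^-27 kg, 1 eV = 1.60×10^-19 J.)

L = 21.9 fm

From E_n = n²h²/(8m_nL²), L = n·h/√(8m_nE_n).
E_3 = 3.86×10^6 eV = 6.176×10^-13 J, so L = 3·6.63×10^-34/√(8·1.67×10^-27·6.176×10^-13) = 2.19×10^-14 m = 21.9 fm.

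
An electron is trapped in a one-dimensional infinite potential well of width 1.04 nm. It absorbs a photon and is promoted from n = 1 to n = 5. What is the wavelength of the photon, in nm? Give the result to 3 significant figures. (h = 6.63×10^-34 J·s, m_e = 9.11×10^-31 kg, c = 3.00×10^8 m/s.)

λ = 149 nm

E_1 = h²/(8m_eL²) = 5.576×10^-20 J, so ΔE = (5² − 1²)E_1 = 1.338×10^-18 J.
λ = hc/ΔE = (6.63×10^-34·3.00×10^8)/1.338×10^-18 = 1.49×10^-7 m = 149 nm.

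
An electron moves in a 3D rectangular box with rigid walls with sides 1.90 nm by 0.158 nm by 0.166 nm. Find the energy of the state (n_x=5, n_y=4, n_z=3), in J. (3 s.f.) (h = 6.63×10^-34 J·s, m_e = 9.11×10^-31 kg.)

For a 3D rectangular well E = (h²/8m_e)·Σ n_i²/L_i² = (6.63×10^-34)²/(8·9.11×10^-31) · [5²/(1.90 nm)² + 4²/(0.158 nm)² + 3²/(0.166 nm)²].
Evaluating gives E = 5.88×10^-17 J.

E = 5.88×10^-17 J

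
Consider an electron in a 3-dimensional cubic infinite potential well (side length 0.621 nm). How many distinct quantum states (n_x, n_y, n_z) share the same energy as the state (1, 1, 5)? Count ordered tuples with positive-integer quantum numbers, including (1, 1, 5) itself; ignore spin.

The level has n_x² + n_y² + n_z² = 27. The ordered positive-integer solutions are (1, 1, 5), (1, 5, 1), (3, 3, 3), (5, 1, 1).
That gives 4 states.

degeneracy = 4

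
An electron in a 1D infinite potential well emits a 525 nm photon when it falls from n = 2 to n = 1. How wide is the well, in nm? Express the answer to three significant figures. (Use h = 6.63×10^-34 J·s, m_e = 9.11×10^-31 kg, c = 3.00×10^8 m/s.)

The photon carries ΔE = hc/λ = 6.63×10^-34·3.00×10^8/5.25×10^-7 m = 3.789×10^-19 J.
Since ΔE = (2² − 1²)E_1, E_1 = 1.263×10^-19 J, and L = h/√(8m_eE_1) = 6.91×10^-10 m = 0.691 nm.

L = 0.691 nm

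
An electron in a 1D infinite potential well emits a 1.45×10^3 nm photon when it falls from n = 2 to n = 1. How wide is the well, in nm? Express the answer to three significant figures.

The photon carries ΔE = hc/λ = 6.626×10^-34·2.998×10^8/1.45×10^-6 m = 1.370×10^-19 J.
Since ΔE = (2² − 1²)E_1, E_1 = 4.567×10^-20 J, and L = h/√(8m_eE_1) = 1.15×10^-9 m = 1.15 nm.

L = 1.15 nm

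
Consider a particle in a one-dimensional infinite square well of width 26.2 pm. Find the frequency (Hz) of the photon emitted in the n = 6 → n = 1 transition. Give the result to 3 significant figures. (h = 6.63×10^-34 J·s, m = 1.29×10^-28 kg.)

f = 3.28×10^16 Hz

E_1 = h²/(8mL²) = 6.205×10^-19 J and ΔE = (6² − 1²)E_1 = 2.172×10^-17 J.
f = ΔE/h = 2.172×10^-17/6.63×10^-34 = 3.28×10^16 Hz.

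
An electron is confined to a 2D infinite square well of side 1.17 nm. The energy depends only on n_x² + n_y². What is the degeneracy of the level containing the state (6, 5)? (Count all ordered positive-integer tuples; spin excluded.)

The level has n_x² + n_y² = 61. The ordered positive-integer solutions are (5, 6), (6, 5).
That gives 2 states.

degeneracy = 2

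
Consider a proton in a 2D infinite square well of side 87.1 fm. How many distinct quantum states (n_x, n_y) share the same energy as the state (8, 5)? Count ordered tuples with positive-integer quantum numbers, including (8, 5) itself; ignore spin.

degeneracy = 2

The level has n_x² + n_y² = 89. The ordered positive-integer solutions are (5, 8), (8, 5).
That gives 2 states.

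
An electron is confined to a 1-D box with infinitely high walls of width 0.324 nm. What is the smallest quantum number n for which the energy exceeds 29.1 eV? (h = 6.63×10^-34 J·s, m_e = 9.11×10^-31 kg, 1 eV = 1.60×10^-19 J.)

n = 3

E_1 = h²/(8m_eL²) = 5.746×10^-19 J = 3.591 eV.
Need n² > 29.1/3.591 = 8.104, i.e. n > 2.847.
The smallest integer satisfying this is n = 3.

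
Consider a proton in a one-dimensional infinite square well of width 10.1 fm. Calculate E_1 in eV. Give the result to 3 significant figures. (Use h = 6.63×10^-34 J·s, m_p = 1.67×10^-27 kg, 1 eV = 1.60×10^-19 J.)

E_1 = 2.02×10^6 eV

For an infinite well E_n = n²h²/(8m_pL²), so E_1 = h²/(8m_pL²) = (6.63×10^-34)²/(8·1.67×10^-27·(1.01×10^-14 m)²) = 3.225×10^-13 J.
Converting, E_1 = 3.225×10^-13 J / (1.60×10^-19 J/eV) = 2.02×10^6 eV.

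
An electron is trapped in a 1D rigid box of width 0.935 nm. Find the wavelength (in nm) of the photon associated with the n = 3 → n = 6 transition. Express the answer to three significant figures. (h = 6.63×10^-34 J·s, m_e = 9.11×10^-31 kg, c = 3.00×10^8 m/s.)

λ = 107 nm

E_1 = h²/(8m_eL²) = 6.899×10^-20 J, so ΔE = (6² − 3²)E_1 = 1.863×10^-18 J.
λ = hc/ΔE = (6.63×10^-34·3.00×10^8)/1.863×10^-18 = 1.07×10^-7 m = 107 nm.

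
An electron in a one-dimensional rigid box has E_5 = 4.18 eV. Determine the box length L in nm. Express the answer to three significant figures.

L = 1.50 nm

From E_n = n²h²/(8m_eL²), L = n·h/√(8m_eE_n).
E_5 = 4.18 eV = 6.696×10^-19 J, so L = 5·6.626×10^-34/√(8·9.109×10^-31·6.696×10^-19) = 1.50×10^-9 m = 1.50 nm.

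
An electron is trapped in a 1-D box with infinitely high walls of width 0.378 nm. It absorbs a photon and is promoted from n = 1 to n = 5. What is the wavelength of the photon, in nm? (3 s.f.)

E_1 = h²/(8m_eL²) = 4.217×10^-19 J, so ΔE = (5² − 1²)E_1 = 1.012×10^-17 J.
λ = hc/ΔE = (6.626×10^-34·2.998×10^8)/1.012×10^-17 = 1.96×10^-8 m = 19.6 nm.

λ = 19.6 nm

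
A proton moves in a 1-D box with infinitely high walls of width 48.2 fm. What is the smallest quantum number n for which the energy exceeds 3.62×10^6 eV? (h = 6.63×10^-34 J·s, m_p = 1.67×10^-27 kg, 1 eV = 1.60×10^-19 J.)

n = 7

E_1 = h²/(8m_pL²) = 1.416×10^-14 J = 8.850×10^4 eV.
Need n² > 3.62×10^6/8.850×10^4 = 40.90, i.e. n > 6.395.
The smallest integer satisfying this is n = 7.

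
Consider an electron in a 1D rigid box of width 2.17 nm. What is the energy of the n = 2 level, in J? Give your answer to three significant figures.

For an infinite well E_n = n²h²/(8m_eL²), so E_1 = h²/(8m_eL²) = (6.626×10^-34)²/(8·9.109×10^-31·(2.17×10^-9 m)²) = 1.279×10^-20 J.
Then E_2 = 2²·E_1 = 4·1.279×10^-20 J = 5.12×10^-20 J.

E_2 = 5.12×10^-20 J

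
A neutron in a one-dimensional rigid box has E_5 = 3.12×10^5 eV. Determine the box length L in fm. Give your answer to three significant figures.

From E_n = n²h²/(8m_nL²), L = n·h/√(8m_nE_n).
E_5 = 3.12×10^5 eV = 4.998×10^-14 J, so L = 5·6.626×10^-34/√(8·1.675×10^-27·4.998×10^-14) = 1.28×10^-13 m = 128 fm.

L = 128 fm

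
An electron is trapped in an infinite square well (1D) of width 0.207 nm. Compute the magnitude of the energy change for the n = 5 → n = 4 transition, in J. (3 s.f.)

|ΔE| = 1.27×10^-17 J

E_1 = h²/(8m_eL²) = 1.406×10^-18 J.
|ΔE| = |5² − 4²|·E_1 = 9·1.406×10^-18 J = 1.27×10^-17 J.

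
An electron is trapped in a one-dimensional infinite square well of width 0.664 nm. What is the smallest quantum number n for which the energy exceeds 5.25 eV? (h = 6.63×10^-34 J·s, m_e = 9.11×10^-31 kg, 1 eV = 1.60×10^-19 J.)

n = 3

E_1 = h²/(8m_eL²) = 1.368×10^-19 J = 0.8550 eV.
Need n² > 5.25/0.8550 = 6.140, i.e. n > 2.478.
The smallest integer satisfying this is n = 3.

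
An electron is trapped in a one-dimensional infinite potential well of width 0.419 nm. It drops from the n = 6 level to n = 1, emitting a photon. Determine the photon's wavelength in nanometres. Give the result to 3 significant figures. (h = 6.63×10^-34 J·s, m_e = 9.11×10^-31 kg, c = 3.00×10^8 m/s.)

E_1 = h²/(8m_eL²) = 3.436×10^-19 J, so ΔE = (6² − 1²)E_1 = 1.203×10^-17 J.
λ = hc/ΔE = (6.63×10^-34·3.00×10^8)/1.203×10^-17 = 1.65×10^-8 m = 16.5 nm.

λ = 16.5 nm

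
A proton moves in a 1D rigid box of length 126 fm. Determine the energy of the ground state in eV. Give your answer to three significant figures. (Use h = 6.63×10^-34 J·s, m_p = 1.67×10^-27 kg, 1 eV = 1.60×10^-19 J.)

For an infinite well E_n = n²h²/(8m_pL²), so E_1 = h²/(8m_pL²) = (6.63×10^-34)²/(8·1.67×10^-27·(1.26×10^-13 m)²) = 2.072×10^-15 J.
Converting, E_1 = 2.072×10^-15 J / (1.60×10^-19 J/eV) = 1.30×10^4 eV.

E_1 = 1.30×10^4 eV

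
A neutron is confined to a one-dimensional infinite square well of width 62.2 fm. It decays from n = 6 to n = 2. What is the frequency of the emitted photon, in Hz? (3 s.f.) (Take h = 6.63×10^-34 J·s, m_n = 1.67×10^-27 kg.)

f = 4.10×10^20 Hz

E_1 = h²/(8m_nL²) = 8.504×10^-15 J and ΔE = (6² − 2²)E_1 = 2.721×10^-13 J.
f = ΔE/h = 2.721×10^-13/6.63×10^-34 = 4.10×10^20 Hz.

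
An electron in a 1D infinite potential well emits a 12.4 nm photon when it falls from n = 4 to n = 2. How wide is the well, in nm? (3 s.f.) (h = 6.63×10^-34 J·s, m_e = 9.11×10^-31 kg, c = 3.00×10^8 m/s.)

L = 0.212 nm

The photon carries ΔE = hc/λ = 6.63×10^-34·3.00×10^8/1.24×10^-8 m = 1.604×10^-17 J.
Since ΔE = (4² − 2²)E_1, E_1 = 1.337×10^-18 J, and L = h/√(8m_eE_1) = 2.12×10^-10 m = 0.212 nm.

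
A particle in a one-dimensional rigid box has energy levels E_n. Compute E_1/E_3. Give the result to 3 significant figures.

0.111

E_n ∝ n², so E_1/E_3 = 1²/3² = 1/9 = 0.111.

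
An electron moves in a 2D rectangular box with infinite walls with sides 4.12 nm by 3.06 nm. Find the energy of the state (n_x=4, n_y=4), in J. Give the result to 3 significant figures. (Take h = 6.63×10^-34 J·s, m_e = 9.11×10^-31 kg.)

For a 2D rectangular well E = (h²/8m_e)·Σ n_i²/L_i² = (6.63×10^-34)²/(8·9.11×10^-31) · [4²/(4.12 nm)² + 4²/(3.06 nm)²].
Evaluating gives E = 1.60×10^-19 J.

E = 1.60×10^-19 J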